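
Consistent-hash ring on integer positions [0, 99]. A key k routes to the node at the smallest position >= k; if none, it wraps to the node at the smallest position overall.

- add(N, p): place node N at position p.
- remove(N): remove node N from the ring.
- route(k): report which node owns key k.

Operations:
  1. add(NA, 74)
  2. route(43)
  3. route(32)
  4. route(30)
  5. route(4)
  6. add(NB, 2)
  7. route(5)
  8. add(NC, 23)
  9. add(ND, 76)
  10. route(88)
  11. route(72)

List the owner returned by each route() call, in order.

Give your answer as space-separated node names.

Op 1: add NA@74 -> ring=[74:NA]
Op 2: route key 43: smallest pos >= 43 is 74 -> NA
Op 3: route key 32: smallest pos >= 32 is 74 -> NA
Op 4: route key 30: smallest pos >= 30 is 74 -> NA
Op 5: route key 4: smallest pos >= 4 is 74 -> NA
Op 6: add NB@2 -> ring=[2:NB,74:NA]
Op 7: route key 5: smallest pos >= 5 is 74 -> NA
Op 8: add NC@23 -> ring=[2:NB,23:NC,74:NA]
Op 9: add ND@76 -> ring=[2:NB,23:NC,74:NA,76:ND]
Op 10: route key 88: none >= 88, wrap to smallest pos 2 -> NB
Op 11: route key 72: smallest pos >= 72 is 74 -> NA

Answer: NA NA NA NA NA NB NA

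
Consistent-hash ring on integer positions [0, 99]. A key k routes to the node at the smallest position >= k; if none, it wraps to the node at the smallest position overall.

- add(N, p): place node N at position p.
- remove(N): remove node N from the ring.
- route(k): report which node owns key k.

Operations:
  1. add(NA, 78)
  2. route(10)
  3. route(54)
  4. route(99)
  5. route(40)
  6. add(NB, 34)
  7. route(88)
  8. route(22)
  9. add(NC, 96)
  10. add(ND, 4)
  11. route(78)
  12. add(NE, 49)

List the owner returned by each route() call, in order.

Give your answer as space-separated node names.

Op 1: add NA@78 -> ring=[78:NA]
Op 2: route key 10: smallest pos >= 10 is 78 -> NA
Op 3: route key 54: smallest pos >= 54 is 78 -> NA
Op 4: route key 99: none >= 99, wrap to smallest pos 78 -> NA
Op 5: route key 40: smallest pos >= 40 is 78 -> NA
Op 6: add NB@34 -> ring=[34:NB,78:NA]
Op 7: route key 88: none >= 88, wrap to smallest pos 34 -> NB
Op 8: route key 22: smallest pos >= 22 is 34 -> NB
Op 9: add NC@96 -> ring=[34:NB,78:NA,96:NC]
Op 10: add ND@4 -> ring=[4:ND,34:NB,78:NA,96:NC]
Op 11: route key 78: smallest pos >= 78 is 78 -> NA
Op 12: add NE@49 -> ring=[4:ND,34:NB,49:NE,78:NA,96:NC]

Answer: NA NA NA NA NB NB NA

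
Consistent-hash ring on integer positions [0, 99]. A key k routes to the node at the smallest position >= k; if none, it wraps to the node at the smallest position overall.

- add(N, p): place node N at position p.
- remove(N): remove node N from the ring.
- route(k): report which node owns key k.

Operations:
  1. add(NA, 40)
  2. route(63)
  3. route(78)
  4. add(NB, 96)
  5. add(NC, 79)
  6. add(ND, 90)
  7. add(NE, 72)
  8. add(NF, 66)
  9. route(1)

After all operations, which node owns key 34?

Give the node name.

Op 1: add NA@40 -> ring=[40:NA]
Op 2: route key 63: none >= 63, wrap to smallest pos 40 -> NA
Op 3: route key 78: none >= 78, wrap to smallest pos 40 -> NA
Op 4: add NB@96 -> ring=[40:NA,96:NB]
Op 5: add NC@79 -> ring=[40:NA,79:NC,96:NB]
Op 6: add ND@90 -> ring=[40:NA,79:NC,90:ND,96:NB]
Op 7: add NE@72 -> ring=[40:NA,72:NE,79:NC,90:ND,96:NB]
Op 8: add NF@66 -> ring=[40:NA,66:NF,72:NE,79:NC,90:ND,96:NB]
Op 9: route key 1: smallest pos >= 1 is 40 -> NA
Final route key 34: smallest pos >= 34 is 40 -> NA

Answer: NA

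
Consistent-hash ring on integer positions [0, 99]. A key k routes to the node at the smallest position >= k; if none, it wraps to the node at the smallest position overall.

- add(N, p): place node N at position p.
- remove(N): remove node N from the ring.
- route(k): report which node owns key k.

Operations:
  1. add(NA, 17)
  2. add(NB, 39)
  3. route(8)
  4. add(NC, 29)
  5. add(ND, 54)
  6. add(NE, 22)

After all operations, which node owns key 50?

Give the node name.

Answer: ND

Derivation:
Op 1: add NA@17 -> ring=[17:NA]
Op 2: add NB@39 -> ring=[17:NA,39:NB]
Op 3: route key 8: smallest pos >= 8 is 17 -> NA
Op 4: add NC@29 -> ring=[17:NA,29:NC,39:NB]
Op 5: add ND@54 -> ring=[17:NA,29:NC,39:NB,54:ND]
Op 6: add NE@22 -> ring=[17:NA,22:NE,29:NC,39:NB,54:ND]
Final route key 50: smallest pos >= 50 is 54 -> ND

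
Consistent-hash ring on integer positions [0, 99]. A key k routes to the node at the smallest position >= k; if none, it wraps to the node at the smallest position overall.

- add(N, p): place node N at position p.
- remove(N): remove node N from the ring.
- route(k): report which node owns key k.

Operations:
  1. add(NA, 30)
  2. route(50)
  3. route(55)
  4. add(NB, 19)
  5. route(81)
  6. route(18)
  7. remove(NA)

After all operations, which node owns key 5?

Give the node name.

Answer: NB

Derivation:
Op 1: add NA@30 -> ring=[30:NA]
Op 2: route key 50: none >= 50, wrap to smallest pos 30 -> NA
Op 3: route key 55: none >= 55, wrap to smallest pos 30 -> NA
Op 4: add NB@19 -> ring=[19:NB,30:NA]
Op 5: route key 81: none >= 81, wrap to smallest pos 19 -> NB
Op 6: route key 18: smallest pos >= 18 is 19 -> NB
Op 7: remove NA -> ring=[19:NB]
Final route key 5: smallest pos >= 5 is 19 -> NB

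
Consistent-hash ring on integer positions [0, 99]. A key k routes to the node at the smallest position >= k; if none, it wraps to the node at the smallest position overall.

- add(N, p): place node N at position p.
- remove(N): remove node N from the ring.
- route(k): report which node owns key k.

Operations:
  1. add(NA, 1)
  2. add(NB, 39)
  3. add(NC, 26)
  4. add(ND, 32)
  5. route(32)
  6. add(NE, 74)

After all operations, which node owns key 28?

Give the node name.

Op 1: add NA@1 -> ring=[1:NA]
Op 2: add NB@39 -> ring=[1:NA,39:NB]
Op 3: add NC@26 -> ring=[1:NA,26:NC,39:NB]
Op 4: add ND@32 -> ring=[1:NA,26:NC,32:ND,39:NB]
Op 5: route key 32: smallest pos >= 32 is 32 -> ND
Op 6: add NE@74 -> ring=[1:NA,26:NC,32:ND,39:NB,74:NE]
Final route key 28: smallest pos >= 28 is 32 -> ND

Answer: ND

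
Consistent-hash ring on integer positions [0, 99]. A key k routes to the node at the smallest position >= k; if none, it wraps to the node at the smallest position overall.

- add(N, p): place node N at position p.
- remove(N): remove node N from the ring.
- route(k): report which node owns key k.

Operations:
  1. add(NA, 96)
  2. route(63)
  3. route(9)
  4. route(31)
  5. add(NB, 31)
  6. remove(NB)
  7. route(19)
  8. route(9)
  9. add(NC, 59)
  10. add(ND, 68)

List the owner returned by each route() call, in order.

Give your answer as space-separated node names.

Op 1: add NA@96 -> ring=[96:NA]
Op 2: route key 63: smallest pos >= 63 is 96 -> NA
Op 3: route key 9: smallest pos >= 9 is 96 -> NA
Op 4: route key 31: smallest pos >= 31 is 96 -> NA
Op 5: add NB@31 -> ring=[31:NB,96:NA]
Op 6: remove NB -> ring=[96:NA]
Op 7: route key 19: smallest pos >= 19 is 96 -> NA
Op 8: route key 9: smallest pos >= 9 is 96 -> NA
Op 9: add NC@59 -> ring=[59:NC,96:NA]
Op 10: add ND@68 -> ring=[59:NC,68:ND,96:NA]

Answer: NA NA NA NA NA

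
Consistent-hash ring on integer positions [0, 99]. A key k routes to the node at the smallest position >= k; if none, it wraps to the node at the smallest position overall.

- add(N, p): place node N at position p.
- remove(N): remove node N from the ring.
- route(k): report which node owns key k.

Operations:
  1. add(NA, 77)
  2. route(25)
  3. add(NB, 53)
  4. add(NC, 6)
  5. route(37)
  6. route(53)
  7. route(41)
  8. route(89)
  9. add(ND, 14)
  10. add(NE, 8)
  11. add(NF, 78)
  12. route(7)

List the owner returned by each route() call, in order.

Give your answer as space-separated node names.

Answer: NA NB NB NB NC NE

Derivation:
Op 1: add NA@77 -> ring=[77:NA]
Op 2: route key 25: smallest pos >= 25 is 77 -> NA
Op 3: add NB@53 -> ring=[53:NB,77:NA]
Op 4: add NC@6 -> ring=[6:NC,53:NB,77:NA]
Op 5: route key 37: smallest pos >= 37 is 53 -> NB
Op 6: route key 53: smallest pos >= 53 is 53 -> NB
Op 7: route key 41: smallest pos >= 41 is 53 -> NB
Op 8: route key 89: none >= 89, wrap to smallest pos 6 -> NC
Op 9: add ND@14 -> ring=[6:NC,14:ND,53:NB,77:NA]
Op 10: add NE@8 -> ring=[6:NC,8:NE,14:ND,53:NB,77:NA]
Op 11: add NF@78 -> ring=[6:NC,8:NE,14:ND,53:NB,77:NA,78:NF]
Op 12: route key 7: smallest pos >= 7 is 8 -> NE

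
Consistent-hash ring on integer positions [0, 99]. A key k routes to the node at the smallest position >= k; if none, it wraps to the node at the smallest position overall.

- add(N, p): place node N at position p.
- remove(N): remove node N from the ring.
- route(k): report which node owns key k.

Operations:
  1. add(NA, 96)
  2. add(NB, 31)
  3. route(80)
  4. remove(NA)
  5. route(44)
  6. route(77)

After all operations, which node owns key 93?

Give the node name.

Answer: NB

Derivation:
Op 1: add NA@96 -> ring=[96:NA]
Op 2: add NB@31 -> ring=[31:NB,96:NA]
Op 3: route key 80: smallest pos >= 80 is 96 -> NA
Op 4: remove NA -> ring=[31:NB]
Op 5: route key 44: none >= 44, wrap to smallest pos 31 -> NB
Op 6: route key 77: none >= 77, wrap to smallest pos 31 -> NB
Final route key 93: none >= 93, wrap to smallest pos 31 -> NB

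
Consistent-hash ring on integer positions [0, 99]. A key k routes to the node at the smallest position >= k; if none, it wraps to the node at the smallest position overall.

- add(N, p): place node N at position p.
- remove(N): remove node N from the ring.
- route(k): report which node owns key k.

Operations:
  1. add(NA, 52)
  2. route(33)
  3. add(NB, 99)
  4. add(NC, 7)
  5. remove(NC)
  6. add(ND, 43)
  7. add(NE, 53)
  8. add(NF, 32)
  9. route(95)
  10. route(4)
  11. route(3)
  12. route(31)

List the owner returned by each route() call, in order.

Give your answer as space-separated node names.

Answer: NA NB NF NF NF

Derivation:
Op 1: add NA@52 -> ring=[52:NA]
Op 2: route key 33: smallest pos >= 33 is 52 -> NA
Op 3: add NB@99 -> ring=[52:NA,99:NB]
Op 4: add NC@7 -> ring=[7:NC,52:NA,99:NB]
Op 5: remove NC -> ring=[52:NA,99:NB]
Op 6: add ND@43 -> ring=[43:ND,52:NA,99:NB]
Op 7: add NE@53 -> ring=[43:ND,52:NA,53:NE,99:NB]
Op 8: add NF@32 -> ring=[32:NF,43:ND,52:NA,53:NE,99:NB]
Op 9: route key 95: smallest pos >= 95 is 99 -> NB
Op 10: route key 4: smallest pos >= 4 is 32 -> NF
Op 11: route key 3: smallest pos >= 3 is 32 -> NF
Op 12: route key 31: smallest pos >= 31 is 32 -> NF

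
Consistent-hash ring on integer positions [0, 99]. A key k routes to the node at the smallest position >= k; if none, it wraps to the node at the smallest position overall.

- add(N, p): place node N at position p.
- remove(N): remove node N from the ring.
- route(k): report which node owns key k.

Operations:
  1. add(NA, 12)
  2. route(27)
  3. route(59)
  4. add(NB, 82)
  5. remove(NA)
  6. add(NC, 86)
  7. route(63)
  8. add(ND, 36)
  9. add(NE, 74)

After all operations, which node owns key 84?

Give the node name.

Answer: NC

Derivation:
Op 1: add NA@12 -> ring=[12:NA]
Op 2: route key 27: none >= 27, wrap to smallest pos 12 -> NA
Op 3: route key 59: none >= 59, wrap to smallest pos 12 -> NA
Op 4: add NB@82 -> ring=[12:NA,82:NB]
Op 5: remove NA -> ring=[82:NB]
Op 6: add NC@86 -> ring=[82:NB,86:NC]
Op 7: route key 63: smallest pos >= 63 is 82 -> NB
Op 8: add ND@36 -> ring=[36:ND,82:NB,86:NC]
Op 9: add NE@74 -> ring=[36:ND,74:NE,82:NB,86:NC]
Final route key 84: smallest pos >= 84 is 86 -> NC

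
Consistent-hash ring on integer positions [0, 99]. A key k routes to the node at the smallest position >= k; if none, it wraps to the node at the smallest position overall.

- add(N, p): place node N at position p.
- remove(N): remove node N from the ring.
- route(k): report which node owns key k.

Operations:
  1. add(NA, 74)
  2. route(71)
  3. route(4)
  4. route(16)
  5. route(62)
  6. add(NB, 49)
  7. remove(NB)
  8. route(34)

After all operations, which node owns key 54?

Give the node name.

Answer: NA

Derivation:
Op 1: add NA@74 -> ring=[74:NA]
Op 2: route key 71: smallest pos >= 71 is 74 -> NA
Op 3: route key 4: smallest pos >= 4 is 74 -> NA
Op 4: route key 16: smallest pos >= 16 is 74 -> NA
Op 5: route key 62: smallest pos >= 62 is 74 -> NA
Op 6: add NB@49 -> ring=[49:NB,74:NA]
Op 7: remove NB -> ring=[74:NA]
Op 8: route key 34: smallest pos >= 34 is 74 -> NA
Final route key 54: smallest pos >= 54 is 74 -> NA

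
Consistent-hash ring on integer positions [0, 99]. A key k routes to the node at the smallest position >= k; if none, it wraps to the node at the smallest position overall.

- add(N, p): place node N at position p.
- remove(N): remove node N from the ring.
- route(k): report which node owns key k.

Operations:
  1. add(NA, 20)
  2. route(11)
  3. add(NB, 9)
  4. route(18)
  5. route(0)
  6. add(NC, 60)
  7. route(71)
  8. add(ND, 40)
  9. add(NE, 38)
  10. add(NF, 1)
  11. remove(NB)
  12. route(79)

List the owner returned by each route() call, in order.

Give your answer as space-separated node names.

Op 1: add NA@20 -> ring=[20:NA]
Op 2: route key 11: smallest pos >= 11 is 20 -> NA
Op 3: add NB@9 -> ring=[9:NB,20:NA]
Op 4: route key 18: smallest pos >= 18 is 20 -> NA
Op 5: route key 0: smallest pos >= 0 is 9 -> NB
Op 6: add NC@60 -> ring=[9:NB,20:NA,60:NC]
Op 7: route key 71: none >= 71, wrap to smallest pos 9 -> NB
Op 8: add ND@40 -> ring=[9:NB,20:NA,40:ND,60:NC]
Op 9: add NE@38 -> ring=[9:NB,20:NA,38:NE,40:ND,60:NC]
Op 10: add NF@1 -> ring=[1:NF,9:NB,20:NA,38:NE,40:ND,60:NC]
Op 11: remove NB -> ring=[1:NF,20:NA,38:NE,40:ND,60:NC]
Op 12: route key 79: none >= 79, wrap to smallest pos 1 -> NF

Answer: NA NA NB NB NF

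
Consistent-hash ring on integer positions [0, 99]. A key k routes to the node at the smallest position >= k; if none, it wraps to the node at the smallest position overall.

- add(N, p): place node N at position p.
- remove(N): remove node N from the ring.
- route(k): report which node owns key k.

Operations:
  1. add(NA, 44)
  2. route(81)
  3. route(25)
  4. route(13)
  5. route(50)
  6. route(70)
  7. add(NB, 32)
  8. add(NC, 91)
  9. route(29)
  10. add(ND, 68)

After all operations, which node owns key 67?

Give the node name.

Op 1: add NA@44 -> ring=[44:NA]
Op 2: route key 81: none >= 81, wrap to smallest pos 44 -> NA
Op 3: route key 25: smallest pos >= 25 is 44 -> NA
Op 4: route key 13: smallest pos >= 13 is 44 -> NA
Op 5: route key 50: none >= 50, wrap to smallest pos 44 -> NA
Op 6: route key 70: none >= 70, wrap to smallest pos 44 -> NA
Op 7: add NB@32 -> ring=[32:NB,44:NA]
Op 8: add NC@91 -> ring=[32:NB,44:NA,91:NC]
Op 9: route key 29: smallest pos >= 29 is 32 -> NB
Op 10: add ND@68 -> ring=[32:NB,44:NA,68:ND,91:NC]
Final route key 67: smallest pos >= 67 is 68 -> ND

Answer: ND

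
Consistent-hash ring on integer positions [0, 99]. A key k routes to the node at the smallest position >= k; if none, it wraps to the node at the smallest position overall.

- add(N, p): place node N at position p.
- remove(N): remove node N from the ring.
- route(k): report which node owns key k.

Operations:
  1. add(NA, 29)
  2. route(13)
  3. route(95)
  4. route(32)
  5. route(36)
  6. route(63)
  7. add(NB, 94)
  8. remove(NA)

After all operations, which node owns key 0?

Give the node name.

Answer: NB

Derivation:
Op 1: add NA@29 -> ring=[29:NA]
Op 2: route key 13: smallest pos >= 13 is 29 -> NA
Op 3: route key 95: none >= 95, wrap to smallest pos 29 -> NA
Op 4: route key 32: none >= 32, wrap to smallest pos 29 -> NA
Op 5: route key 36: none >= 36, wrap to smallest pos 29 -> NA
Op 6: route key 63: none >= 63, wrap to smallest pos 29 -> NA
Op 7: add NB@94 -> ring=[29:NA,94:NB]
Op 8: remove NA -> ring=[94:NB]
Final route key 0: smallest pos >= 0 is 94 -> NB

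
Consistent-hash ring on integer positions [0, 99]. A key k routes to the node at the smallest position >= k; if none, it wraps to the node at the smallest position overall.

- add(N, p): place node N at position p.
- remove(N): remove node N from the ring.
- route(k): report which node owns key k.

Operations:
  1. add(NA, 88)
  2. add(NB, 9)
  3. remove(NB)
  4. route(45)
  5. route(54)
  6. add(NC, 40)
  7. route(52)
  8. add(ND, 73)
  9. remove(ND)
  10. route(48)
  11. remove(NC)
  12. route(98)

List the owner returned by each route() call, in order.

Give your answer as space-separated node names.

Answer: NA NA NA NA NA

Derivation:
Op 1: add NA@88 -> ring=[88:NA]
Op 2: add NB@9 -> ring=[9:NB,88:NA]
Op 3: remove NB -> ring=[88:NA]
Op 4: route key 45: smallest pos >= 45 is 88 -> NA
Op 5: route key 54: smallest pos >= 54 is 88 -> NA
Op 6: add NC@40 -> ring=[40:NC,88:NA]
Op 7: route key 52: smallest pos >= 52 is 88 -> NA
Op 8: add ND@73 -> ring=[40:NC,73:ND,88:NA]
Op 9: remove ND -> ring=[40:NC,88:NA]
Op 10: route key 48: smallest pos >= 48 is 88 -> NA
Op 11: remove NC -> ring=[88:NA]
Op 12: route key 98: none >= 98, wrap to smallest pos 88 -> NA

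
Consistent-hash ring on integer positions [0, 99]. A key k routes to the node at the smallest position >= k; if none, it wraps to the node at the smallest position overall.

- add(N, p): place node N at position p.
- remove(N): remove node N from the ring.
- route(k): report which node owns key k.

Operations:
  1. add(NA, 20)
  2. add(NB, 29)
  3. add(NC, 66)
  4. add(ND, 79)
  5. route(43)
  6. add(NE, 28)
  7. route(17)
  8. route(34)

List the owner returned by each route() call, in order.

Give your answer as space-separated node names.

Answer: NC NA NC

Derivation:
Op 1: add NA@20 -> ring=[20:NA]
Op 2: add NB@29 -> ring=[20:NA,29:NB]
Op 3: add NC@66 -> ring=[20:NA,29:NB,66:NC]
Op 4: add ND@79 -> ring=[20:NA,29:NB,66:NC,79:ND]
Op 5: route key 43: smallest pos >= 43 is 66 -> NC
Op 6: add NE@28 -> ring=[20:NA,28:NE,29:NB,66:NC,79:ND]
Op 7: route key 17: smallest pos >= 17 is 20 -> NA
Op 8: route key 34: smallest pos >= 34 is 66 -> NC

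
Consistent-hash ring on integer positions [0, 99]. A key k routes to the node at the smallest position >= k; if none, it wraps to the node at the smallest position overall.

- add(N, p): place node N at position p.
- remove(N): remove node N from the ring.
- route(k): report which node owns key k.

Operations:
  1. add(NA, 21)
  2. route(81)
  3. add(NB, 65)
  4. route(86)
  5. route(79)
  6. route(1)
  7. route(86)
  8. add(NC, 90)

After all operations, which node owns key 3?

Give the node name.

Answer: NA

Derivation:
Op 1: add NA@21 -> ring=[21:NA]
Op 2: route key 81: none >= 81, wrap to smallest pos 21 -> NA
Op 3: add NB@65 -> ring=[21:NA,65:NB]
Op 4: route key 86: none >= 86, wrap to smallest pos 21 -> NA
Op 5: route key 79: none >= 79, wrap to smallest pos 21 -> NA
Op 6: route key 1: smallest pos >= 1 is 21 -> NA
Op 7: route key 86: none >= 86, wrap to smallest pos 21 -> NA
Op 8: add NC@90 -> ring=[21:NA,65:NB,90:NC]
Final route key 3: smallest pos >= 3 is 21 -> NA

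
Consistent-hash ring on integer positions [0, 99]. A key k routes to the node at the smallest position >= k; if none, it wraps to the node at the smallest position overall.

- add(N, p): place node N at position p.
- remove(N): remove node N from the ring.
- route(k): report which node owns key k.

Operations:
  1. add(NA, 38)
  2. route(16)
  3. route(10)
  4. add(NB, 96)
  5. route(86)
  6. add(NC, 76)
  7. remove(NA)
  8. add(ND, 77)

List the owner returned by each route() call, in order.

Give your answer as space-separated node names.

Answer: NA NA NB

Derivation:
Op 1: add NA@38 -> ring=[38:NA]
Op 2: route key 16: smallest pos >= 16 is 38 -> NA
Op 3: route key 10: smallest pos >= 10 is 38 -> NA
Op 4: add NB@96 -> ring=[38:NA,96:NB]
Op 5: route key 86: smallest pos >= 86 is 96 -> NB
Op 6: add NC@76 -> ring=[38:NA,76:NC,96:NB]
Op 7: remove NA -> ring=[76:NC,96:NB]
Op 8: add ND@77 -> ring=[76:NC,77:ND,96:NB]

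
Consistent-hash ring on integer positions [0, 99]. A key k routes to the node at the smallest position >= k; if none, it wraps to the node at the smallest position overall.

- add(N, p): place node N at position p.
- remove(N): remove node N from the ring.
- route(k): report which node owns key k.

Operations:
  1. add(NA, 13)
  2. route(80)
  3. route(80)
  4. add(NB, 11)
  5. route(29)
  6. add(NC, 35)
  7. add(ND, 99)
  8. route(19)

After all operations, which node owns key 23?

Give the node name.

Answer: NC

Derivation:
Op 1: add NA@13 -> ring=[13:NA]
Op 2: route key 80: none >= 80, wrap to smallest pos 13 -> NA
Op 3: route key 80: none >= 80, wrap to smallest pos 13 -> NA
Op 4: add NB@11 -> ring=[11:NB,13:NA]
Op 5: route key 29: none >= 29, wrap to smallest pos 11 -> NB
Op 6: add NC@35 -> ring=[11:NB,13:NA,35:NC]
Op 7: add ND@99 -> ring=[11:NB,13:NA,35:NC,99:ND]
Op 8: route key 19: smallest pos >= 19 is 35 -> NC
Final route key 23: smallest pos >= 23 is 35 -> NC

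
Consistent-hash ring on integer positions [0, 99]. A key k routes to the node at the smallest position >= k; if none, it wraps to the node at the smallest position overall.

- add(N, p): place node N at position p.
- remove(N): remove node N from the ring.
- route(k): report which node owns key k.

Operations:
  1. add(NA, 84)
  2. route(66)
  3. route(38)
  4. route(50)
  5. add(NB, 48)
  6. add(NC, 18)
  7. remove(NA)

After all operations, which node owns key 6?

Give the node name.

Op 1: add NA@84 -> ring=[84:NA]
Op 2: route key 66: smallest pos >= 66 is 84 -> NA
Op 3: route key 38: smallest pos >= 38 is 84 -> NA
Op 4: route key 50: smallest pos >= 50 is 84 -> NA
Op 5: add NB@48 -> ring=[48:NB,84:NA]
Op 6: add NC@18 -> ring=[18:NC,48:NB,84:NA]
Op 7: remove NA -> ring=[18:NC,48:NB]
Final route key 6: smallest pos >= 6 is 18 -> NC

Answer: NC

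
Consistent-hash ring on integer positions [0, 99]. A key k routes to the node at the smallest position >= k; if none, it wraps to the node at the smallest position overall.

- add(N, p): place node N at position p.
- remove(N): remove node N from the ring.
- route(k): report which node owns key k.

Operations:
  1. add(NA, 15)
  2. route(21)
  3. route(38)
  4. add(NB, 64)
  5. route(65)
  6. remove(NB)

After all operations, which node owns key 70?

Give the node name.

Op 1: add NA@15 -> ring=[15:NA]
Op 2: route key 21: none >= 21, wrap to smallest pos 15 -> NA
Op 3: route key 38: none >= 38, wrap to smallest pos 15 -> NA
Op 4: add NB@64 -> ring=[15:NA,64:NB]
Op 5: route key 65: none >= 65, wrap to smallest pos 15 -> NA
Op 6: remove NB -> ring=[15:NA]
Final route key 70: none >= 70, wrap to smallest pos 15 -> NA

Answer: NA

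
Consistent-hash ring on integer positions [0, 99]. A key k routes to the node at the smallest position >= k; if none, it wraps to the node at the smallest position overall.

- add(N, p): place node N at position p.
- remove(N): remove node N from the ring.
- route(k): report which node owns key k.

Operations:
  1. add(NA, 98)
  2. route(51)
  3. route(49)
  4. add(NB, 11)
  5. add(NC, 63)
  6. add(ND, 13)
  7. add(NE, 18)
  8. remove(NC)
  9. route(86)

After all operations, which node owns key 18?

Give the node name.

Op 1: add NA@98 -> ring=[98:NA]
Op 2: route key 51: smallest pos >= 51 is 98 -> NA
Op 3: route key 49: smallest pos >= 49 is 98 -> NA
Op 4: add NB@11 -> ring=[11:NB,98:NA]
Op 5: add NC@63 -> ring=[11:NB,63:NC,98:NA]
Op 6: add ND@13 -> ring=[11:NB,13:ND,63:NC,98:NA]
Op 7: add NE@18 -> ring=[11:NB,13:ND,18:NE,63:NC,98:NA]
Op 8: remove NC -> ring=[11:NB,13:ND,18:NE,98:NA]
Op 9: route key 86: smallest pos >= 86 is 98 -> NA
Final route key 18: smallest pos >= 18 is 18 -> NE

Answer: NE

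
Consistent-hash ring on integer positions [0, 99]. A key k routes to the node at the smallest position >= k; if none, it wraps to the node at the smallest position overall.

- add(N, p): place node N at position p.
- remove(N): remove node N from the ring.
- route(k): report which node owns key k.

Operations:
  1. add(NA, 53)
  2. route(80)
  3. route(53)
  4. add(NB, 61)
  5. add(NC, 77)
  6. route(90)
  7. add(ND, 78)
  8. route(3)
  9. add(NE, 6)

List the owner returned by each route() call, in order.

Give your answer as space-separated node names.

Answer: NA NA NA NA

Derivation:
Op 1: add NA@53 -> ring=[53:NA]
Op 2: route key 80: none >= 80, wrap to smallest pos 53 -> NA
Op 3: route key 53: smallest pos >= 53 is 53 -> NA
Op 4: add NB@61 -> ring=[53:NA,61:NB]
Op 5: add NC@77 -> ring=[53:NA,61:NB,77:NC]
Op 6: route key 90: none >= 90, wrap to smallest pos 53 -> NA
Op 7: add ND@78 -> ring=[53:NA,61:NB,77:NC,78:ND]
Op 8: route key 3: smallest pos >= 3 is 53 -> NA
Op 9: add NE@6 -> ring=[6:NE,53:NA,61:NB,77:NC,78:ND]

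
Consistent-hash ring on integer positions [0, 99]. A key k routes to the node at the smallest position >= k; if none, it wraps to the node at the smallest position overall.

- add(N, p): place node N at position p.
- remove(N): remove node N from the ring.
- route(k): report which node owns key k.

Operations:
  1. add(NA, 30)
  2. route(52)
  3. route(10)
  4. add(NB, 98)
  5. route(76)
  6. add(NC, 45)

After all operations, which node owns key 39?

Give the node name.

Op 1: add NA@30 -> ring=[30:NA]
Op 2: route key 52: none >= 52, wrap to smallest pos 30 -> NA
Op 3: route key 10: smallest pos >= 10 is 30 -> NA
Op 4: add NB@98 -> ring=[30:NA,98:NB]
Op 5: route key 76: smallest pos >= 76 is 98 -> NB
Op 6: add NC@45 -> ring=[30:NA,45:NC,98:NB]
Final route key 39: smallest pos >= 39 is 45 -> NC

Answer: NC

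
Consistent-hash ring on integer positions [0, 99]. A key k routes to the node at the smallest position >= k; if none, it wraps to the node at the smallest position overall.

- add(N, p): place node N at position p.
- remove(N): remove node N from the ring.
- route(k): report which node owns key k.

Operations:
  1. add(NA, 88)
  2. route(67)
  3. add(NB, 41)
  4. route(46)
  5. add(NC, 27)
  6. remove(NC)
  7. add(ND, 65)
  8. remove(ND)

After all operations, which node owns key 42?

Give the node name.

Op 1: add NA@88 -> ring=[88:NA]
Op 2: route key 67: smallest pos >= 67 is 88 -> NA
Op 3: add NB@41 -> ring=[41:NB,88:NA]
Op 4: route key 46: smallest pos >= 46 is 88 -> NA
Op 5: add NC@27 -> ring=[27:NC,41:NB,88:NA]
Op 6: remove NC -> ring=[41:NB,88:NA]
Op 7: add ND@65 -> ring=[41:NB,65:ND,88:NA]
Op 8: remove ND -> ring=[41:NB,88:NA]
Final route key 42: smallest pos >= 42 is 88 -> NA

Answer: NA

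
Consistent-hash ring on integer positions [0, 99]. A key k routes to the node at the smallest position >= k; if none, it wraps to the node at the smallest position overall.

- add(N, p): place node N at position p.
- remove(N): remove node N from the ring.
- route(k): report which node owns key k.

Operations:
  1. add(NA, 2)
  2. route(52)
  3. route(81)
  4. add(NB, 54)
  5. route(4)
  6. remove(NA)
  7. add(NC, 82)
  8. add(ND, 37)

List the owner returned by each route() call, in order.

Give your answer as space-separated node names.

Answer: NA NA NB

Derivation:
Op 1: add NA@2 -> ring=[2:NA]
Op 2: route key 52: none >= 52, wrap to smallest pos 2 -> NA
Op 3: route key 81: none >= 81, wrap to smallest pos 2 -> NA
Op 4: add NB@54 -> ring=[2:NA,54:NB]
Op 5: route key 4: smallest pos >= 4 is 54 -> NB
Op 6: remove NA -> ring=[54:NB]
Op 7: add NC@82 -> ring=[54:NB,82:NC]
Op 8: add ND@37 -> ring=[37:ND,54:NB,82:NC]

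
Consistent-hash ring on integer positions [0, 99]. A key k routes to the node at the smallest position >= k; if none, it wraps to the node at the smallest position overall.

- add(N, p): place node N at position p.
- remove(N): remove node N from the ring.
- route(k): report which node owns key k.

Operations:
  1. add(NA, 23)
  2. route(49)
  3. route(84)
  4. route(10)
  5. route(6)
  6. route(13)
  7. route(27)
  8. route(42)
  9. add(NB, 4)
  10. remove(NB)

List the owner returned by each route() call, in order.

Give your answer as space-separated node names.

Answer: NA NA NA NA NA NA NA

Derivation:
Op 1: add NA@23 -> ring=[23:NA]
Op 2: route key 49: none >= 49, wrap to smallest pos 23 -> NA
Op 3: route key 84: none >= 84, wrap to smallest pos 23 -> NA
Op 4: route key 10: smallest pos >= 10 is 23 -> NA
Op 5: route key 6: smallest pos >= 6 is 23 -> NA
Op 6: route key 13: smallest pos >= 13 is 23 -> NA
Op 7: route key 27: none >= 27, wrap to smallest pos 23 -> NA
Op 8: route key 42: none >= 42, wrap to smallest pos 23 -> NA
Op 9: add NB@4 -> ring=[4:NB,23:NA]
Op 10: remove NB -> ring=[23:NA]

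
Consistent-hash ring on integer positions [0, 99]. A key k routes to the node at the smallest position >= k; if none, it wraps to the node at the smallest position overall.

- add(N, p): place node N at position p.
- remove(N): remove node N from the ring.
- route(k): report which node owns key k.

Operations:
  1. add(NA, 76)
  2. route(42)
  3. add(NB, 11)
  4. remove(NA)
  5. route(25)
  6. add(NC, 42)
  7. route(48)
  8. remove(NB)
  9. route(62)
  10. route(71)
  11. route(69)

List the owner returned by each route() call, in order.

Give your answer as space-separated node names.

Answer: NA NB NB NC NC NC

Derivation:
Op 1: add NA@76 -> ring=[76:NA]
Op 2: route key 42: smallest pos >= 42 is 76 -> NA
Op 3: add NB@11 -> ring=[11:NB,76:NA]
Op 4: remove NA -> ring=[11:NB]
Op 5: route key 25: none >= 25, wrap to smallest pos 11 -> NB
Op 6: add NC@42 -> ring=[11:NB,42:NC]
Op 7: route key 48: none >= 48, wrap to smallest pos 11 -> NB
Op 8: remove NB -> ring=[42:NC]
Op 9: route key 62: none >= 62, wrap to smallest pos 42 -> NC
Op 10: route key 71: none >= 71, wrap to smallest pos 42 -> NC
Op 11: route key 69: none >= 69, wrap to smallest pos 42 -> NC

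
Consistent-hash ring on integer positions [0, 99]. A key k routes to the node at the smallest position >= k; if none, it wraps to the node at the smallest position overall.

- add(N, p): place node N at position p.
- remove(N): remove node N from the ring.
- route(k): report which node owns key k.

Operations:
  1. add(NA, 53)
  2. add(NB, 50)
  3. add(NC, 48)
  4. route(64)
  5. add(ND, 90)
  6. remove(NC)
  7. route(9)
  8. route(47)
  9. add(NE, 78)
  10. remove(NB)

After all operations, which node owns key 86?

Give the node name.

Op 1: add NA@53 -> ring=[53:NA]
Op 2: add NB@50 -> ring=[50:NB,53:NA]
Op 3: add NC@48 -> ring=[48:NC,50:NB,53:NA]
Op 4: route key 64: none >= 64, wrap to smallest pos 48 -> NC
Op 5: add ND@90 -> ring=[48:NC,50:NB,53:NA,90:ND]
Op 6: remove NC -> ring=[50:NB,53:NA,90:ND]
Op 7: route key 9: smallest pos >= 9 is 50 -> NB
Op 8: route key 47: smallest pos >= 47 is 50 -> NB
Op 9: add NE@78 -> ring=[50:NB,53:NA,78:NE,90:ND]
Op 10: remove NB -> ring=[53:NA,78:NE,90:ND]
Final route key 86: smallest pos >= 86 is 90 -> ND

Answer: ND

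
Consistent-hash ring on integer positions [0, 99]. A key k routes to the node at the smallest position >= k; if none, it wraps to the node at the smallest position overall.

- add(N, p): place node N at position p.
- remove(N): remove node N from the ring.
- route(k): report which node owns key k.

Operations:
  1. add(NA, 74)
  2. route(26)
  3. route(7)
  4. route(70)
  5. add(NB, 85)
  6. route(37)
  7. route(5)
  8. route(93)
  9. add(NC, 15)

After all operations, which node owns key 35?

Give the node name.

Op 1: add NA@74 -> ring=[74:NA]
Op 2: route key 26: smallest pos >= 26 is 74 -> NA
Op 3: route key 7: smallest pos >= 7 is 74 -> NA
Op 4: route key 70: smallest pos >= 70 is 74 -> NA
Op 5: add NB@85 -> ring=[74:NA,85:NB]
Op 6: route key 37: smallest pos >= 37 is 74 -> NA
Op 7: route key 5: smallest pos >= 5 is 74 -> NA
Op 8: route key 93: none >= 93, wrap to smallest pos 74 -> NA
Op 9: add NC@15 -> ring=[15:NC,74:NA,85:NB]
Final route key 35: smallest pos >= 35 is 74 -> NA

Answer: NA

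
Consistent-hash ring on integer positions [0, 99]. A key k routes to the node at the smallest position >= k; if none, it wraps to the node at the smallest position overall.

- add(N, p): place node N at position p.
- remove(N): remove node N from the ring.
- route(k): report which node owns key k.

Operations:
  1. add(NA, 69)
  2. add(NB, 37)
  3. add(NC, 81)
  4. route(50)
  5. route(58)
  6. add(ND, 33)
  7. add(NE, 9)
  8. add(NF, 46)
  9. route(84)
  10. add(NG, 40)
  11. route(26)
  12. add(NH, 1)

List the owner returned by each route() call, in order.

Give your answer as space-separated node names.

Op 1: add NA@69 -> ring=[69:NA]
Op 2: add NB@37 -> ring=[37:NB,69:NA]
Op 3: add NC@81 -> ring=[37:NB,69:NA,81:NC]
Op 4: route key 50: smallest pos >= 50 is 69 -> NA
Op 5: route key 58: smallest pos >= 58 is 69 -> NA
Op 6: add ND@33 -> ring=[33:ND,37:NB,69:NA,81:NC]
Op 7: add NE@9 -> ring=[9:NE,33:ND,37:NB,69:NA,81:NC]
Op 8: add NF@46 -> ring=[9:NE,33:ND,37:NB,46:NF,69:NA,81:NC]
Op 9: route key 84: none >= 84, wrap to smallest pos 9 -> NE
Op 10: add NG@40 -> ring=[9:NE,33:ND,37:NB,40:NG,46:NF,69:NA,81:NC]
Op 11: route key 26: smallest pos >= 26 is 33 -> ND
Op 12: add NH@1 -> ring=[1:NH,9:NE,33:ND,37:NB,40:NG,46:NF,69:NA,81:NC]

Answer: NA NA NE ND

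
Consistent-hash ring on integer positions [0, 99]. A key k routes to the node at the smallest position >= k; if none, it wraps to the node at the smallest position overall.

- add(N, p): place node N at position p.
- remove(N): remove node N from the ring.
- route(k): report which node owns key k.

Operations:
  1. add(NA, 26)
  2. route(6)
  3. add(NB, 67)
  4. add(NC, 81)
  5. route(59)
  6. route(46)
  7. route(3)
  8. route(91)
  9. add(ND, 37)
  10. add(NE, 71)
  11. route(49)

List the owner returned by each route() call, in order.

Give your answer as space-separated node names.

Answer: NA NB NB NA NA NB

Derivation:
Op 1: add NA@26 -> ring=[26:NA]
Op 2: route key 6: smallest pos >= 6 is 26 -> NA
Op 3: add NB@67 -> ring=[26:NA,67:NB]
Op 4: add NC@81 -> ring=[26:NA,67:NB,81:NC]
Op 5: route key 59: smallest pos >= 59 is 67 -> NB
Op 6: route key 46: smallest pos >= 46 is 67 -> NB
Op 7: route key 3: smallest pos >= 3 is 26 -> NA
Op 8: route key 91: none >= 91, wrap to smallest pos 26 -> NA
Op 9: add ND@37 -> ring=[26:NA,37:ND,67:NB,81:NC]
Op 10: add NE@71 -> ring=[26:NA,37:ND,67:NB,71:NE,81:NC]
Op 11: route key 49: smallest pos >= 49 is 67 -> NB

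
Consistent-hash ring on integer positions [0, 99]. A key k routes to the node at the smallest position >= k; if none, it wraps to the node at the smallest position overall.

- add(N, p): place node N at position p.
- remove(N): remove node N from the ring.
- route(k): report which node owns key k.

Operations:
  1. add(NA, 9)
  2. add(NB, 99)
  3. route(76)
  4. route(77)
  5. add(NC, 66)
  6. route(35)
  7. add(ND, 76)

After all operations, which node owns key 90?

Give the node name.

Op 1: add NA@9 -> ring=[9:NA]
Op 2: add NB@99 -> ring=[9:NA,99:NB]
Op 3: route key 76: smallest pos >= 76 is 99 -> NB
Op 4: route key 77: smallest pos >= 77 is 99 -> NB
Op 5: add NC@66 -> ring=[9:NA,66:NC,99:NB]
Op 6: route key 35: smallest pos >= 35 is 66 -> NC
Op 7: add ND@76 -> ring=[9:NA,66:NC,76:ND,99:NB]
Final route key 90: smallest pos >= 90 is 99 -> NB

Answer: NB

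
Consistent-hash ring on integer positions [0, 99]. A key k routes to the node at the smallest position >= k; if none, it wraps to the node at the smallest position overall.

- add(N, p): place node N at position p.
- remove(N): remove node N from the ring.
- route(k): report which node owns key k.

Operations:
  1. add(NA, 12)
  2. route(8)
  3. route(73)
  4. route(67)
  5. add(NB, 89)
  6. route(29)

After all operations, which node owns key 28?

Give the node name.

Answer: NB

Derivation:
Op 1: add NA@12 -> ring=[12:NA]
Op 2: route key 8: smallest pos >= 8 is 12 -> NA
Op 3: route key 73: none >= 73, wrap to smallest pos 12 -> NA
Op 4: route key 67: none >= 67, wrap to smallest pos 12 -> NA
Op 5: add NB@89 -> ring=[12:NA,89:NB]
Op 6: route key 29: smallest pos >= 29 is 89 -> NB
Final route key 28: smallest pos >= 28 is 89 -> NB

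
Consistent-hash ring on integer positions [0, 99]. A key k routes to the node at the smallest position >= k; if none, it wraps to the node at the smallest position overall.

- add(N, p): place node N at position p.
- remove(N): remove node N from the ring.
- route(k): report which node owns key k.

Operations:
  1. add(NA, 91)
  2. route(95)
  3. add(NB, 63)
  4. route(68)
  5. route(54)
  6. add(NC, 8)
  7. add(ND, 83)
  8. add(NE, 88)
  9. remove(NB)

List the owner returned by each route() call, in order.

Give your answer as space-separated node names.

Answer: NA NA NB

Derivation:
Op 1: add NA@91 -> ring=[91:NA]
Op 2: route key 95: none >= 95, wrap to smallest pos 91 -> NA
Op 3: add NB@63 -> ring=[63:NB,91:NA]
Op 4: route key 68: smallest pos >= 68 is 91 -> NA
Op 5: route key 54: smallest pos >= 54 is 63 -> NB
Op 6: add NC@8 -> ring=[8:NC,63:NB,91:NA]
Op 7: add ND@83 -> ring=[8:NC,63:NB,83:ND,91:NA]
Op 8: add NE@88 -> ring=[8:NC,63:NB,83:ND,88:NE,91:NA]
Op 9: remove NB -> ring=[8:NC,83:ND,88:NE,91:NA]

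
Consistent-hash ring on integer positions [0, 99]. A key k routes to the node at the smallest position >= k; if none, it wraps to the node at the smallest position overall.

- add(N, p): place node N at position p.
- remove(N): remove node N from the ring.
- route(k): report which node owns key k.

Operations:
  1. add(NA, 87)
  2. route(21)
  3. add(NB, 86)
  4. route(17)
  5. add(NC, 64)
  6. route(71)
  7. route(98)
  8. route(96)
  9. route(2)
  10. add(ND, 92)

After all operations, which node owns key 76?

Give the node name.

Answer: NB

Derivation:
Op 1: add NA@87 -> ring=[87:NA]
Op 2: route key 21: smallest pos >= 21 is 87 -> NA
Op 3: add NB@86 -> ring=[86:NB,87:NA]
Op 4: route key 17: smallest pos >= 17 is 86 -> NB
Op 5: add NC@64 -> ring=[64:NC,86:NB,87:NA]
Op 6: route key 71: smallest pos >= 71 is 86 -> NB
Op 7: route key 98: none >= 98, wrap to smallest pos 64 -> NC
Op 8: route key 96: none >= 96, wrap to smallest pos 64 -> NC
Op 9: route key 2: smallest pos >= 2 is 64 -> NC
Op 10: add ND@92 -> ring=[64:NC,86:NB,87:NA,92:ND]
Final route key 76: smallest pos >= 76 is 86 -> NB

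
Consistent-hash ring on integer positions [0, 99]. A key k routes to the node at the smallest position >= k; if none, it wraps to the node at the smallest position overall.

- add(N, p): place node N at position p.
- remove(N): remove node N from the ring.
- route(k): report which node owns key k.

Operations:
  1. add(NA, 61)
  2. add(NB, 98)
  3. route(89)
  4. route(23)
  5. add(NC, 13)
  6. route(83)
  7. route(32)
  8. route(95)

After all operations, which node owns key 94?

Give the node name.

Op 1: add NA@61 -> ring=[61:NA]
Op 2: add NB@98 -> ring=[61:NA,98:NB]
Op 3: route key 89: smallest pos >= 89 is 98 -> NB
Op 4: route key 23: smallest pos >= 23 is 61 -> NA
Op 5: add NC@13 -> ring=[13:NC,61:NA,98:NB]
Op 6: route key 83: smallest pos >= 83 is 98 -> NB
Op 7: route key 32: smallest pos >= 32 is 61 -> NA
Op 8: route key 95: smallest pos >= 95 is 98 -> NB
Final route key 94: smallest pos >= 94 is 98 -> NB

Answer: NB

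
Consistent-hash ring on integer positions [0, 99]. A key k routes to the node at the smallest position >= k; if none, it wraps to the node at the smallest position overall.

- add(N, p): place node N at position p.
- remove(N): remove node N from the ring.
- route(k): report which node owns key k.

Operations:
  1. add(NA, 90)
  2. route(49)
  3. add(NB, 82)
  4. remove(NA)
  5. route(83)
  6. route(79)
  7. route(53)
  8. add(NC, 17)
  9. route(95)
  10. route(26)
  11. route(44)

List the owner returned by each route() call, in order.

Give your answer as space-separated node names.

Op 1: add NA@90 -> ring=[90:NA]
Op 2: route key 49: smallest pos >= 49 is 90 -> NA
Op 3: add NB@82 -> ring=[82:NB,90:NA]
Op 4: remove NA -> ring=[82:NB]
Op 5: route key 83: none >= 83, wrap to smallest pos 82 -> NB
Op 6: route key 79: smallest pos >= 79 is 82 -> NB
Op 7: route key 53: smallest pos >= 53 is 82 -> NB
Op 8: add NC@17 -> ring=[17:NC,82:NB]
Op 9: route key 95: none >= 95, wrap to smallest pos 17 -> NC
Op 10: route key 26: smallest pos >= 26 is 82 -> NB
Op 11: route key 44: smallest pos >= 44 is 82 -> NB

Answer: NA NB NB NB NC NB NB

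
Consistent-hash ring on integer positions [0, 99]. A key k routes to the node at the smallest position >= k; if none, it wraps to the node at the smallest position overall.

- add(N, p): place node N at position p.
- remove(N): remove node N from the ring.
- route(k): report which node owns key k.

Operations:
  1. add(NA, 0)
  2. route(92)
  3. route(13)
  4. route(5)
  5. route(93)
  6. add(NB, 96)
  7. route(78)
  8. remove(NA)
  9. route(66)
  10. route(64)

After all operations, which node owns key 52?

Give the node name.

Op 1: add NA@0 -> ring=[0:NA]
Op 2: route key 92: none >= 92, wrap to smallest pos 0 -> NA
Op 3: route key 13: none >= 13, wrap to smallest pos 0 -> NA
Op 4: route key 5: none >= 5, wrap to smallest pos 0 -> NA
Op 5: route key 93: none >= 93, wrap to smallest pos 0 -> NA
Op 6: add NB@96 -> ring=[0:NA,96:NB]
Op 7: route key 78: smallest pos >= 78 is 96 -> NB
Op 8: remove NA -> ring=[96:NB]
Op 9: route key 66: smallest pos >= 66 is 96 -> NB
Op 10: route key 64: smallest pos >= 64 is 96 -> NB
Final route key 52: smallest pos >= 52 is 96 -> NB

Answer: NB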